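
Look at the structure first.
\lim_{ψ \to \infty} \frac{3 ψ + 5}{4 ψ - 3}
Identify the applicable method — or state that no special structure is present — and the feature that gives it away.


Diagnosis: dominant-term comparison — growth-rate triage: the leading powers of ψ decide the limit, everything else is noise. l'Hôpital's at-infinity variant applies to the expression viewed as a single quotient; the leading-term comparison is the direct route.


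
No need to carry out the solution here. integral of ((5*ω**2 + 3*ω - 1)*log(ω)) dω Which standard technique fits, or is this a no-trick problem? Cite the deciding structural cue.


Verdict: integration by parts — choose u = log(ω): one derivative turns the logarithm algebraic, and the remaining factor 5*ω**2 + 3*ω - 1 integrates term by term under the power rule.


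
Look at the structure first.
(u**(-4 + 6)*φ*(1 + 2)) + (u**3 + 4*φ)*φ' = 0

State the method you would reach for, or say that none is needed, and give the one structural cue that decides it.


Best approach: the exact-equation method — equality of cross partials is the green light — assemble the potential function term by term.


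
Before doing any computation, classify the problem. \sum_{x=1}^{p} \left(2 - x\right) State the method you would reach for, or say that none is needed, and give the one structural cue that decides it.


Method: no special technique — this is bookkeeping, not technique: standard formulas for sums of constant-multiple powers of x apply termwise.


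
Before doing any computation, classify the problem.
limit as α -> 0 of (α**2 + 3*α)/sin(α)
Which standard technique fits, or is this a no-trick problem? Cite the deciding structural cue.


Method: l'Hôpital's rule (0/0) — both numerator and denominator vanish at 0: the genuine 0/0 indeterminate that l'Hôpital exists for. Expanding numerator and denominator to first order gives the same value — the rule automates exactly that.


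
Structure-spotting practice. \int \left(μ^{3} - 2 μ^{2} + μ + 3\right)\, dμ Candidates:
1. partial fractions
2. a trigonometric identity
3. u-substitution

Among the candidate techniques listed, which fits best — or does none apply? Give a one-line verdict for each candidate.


Method: no special technique — scan for structure and find none: constant multiples of powers of μ, integrate directly.
- partial fractions: the expression is not a ratio of polynomials that decomposes further.
- a trigonometric identity — there is no trigonometric structure at all — the integrand carries no sine or cosine to rewrite.
- u-substitution: no substitution does more than relabel what direct integration already handles.


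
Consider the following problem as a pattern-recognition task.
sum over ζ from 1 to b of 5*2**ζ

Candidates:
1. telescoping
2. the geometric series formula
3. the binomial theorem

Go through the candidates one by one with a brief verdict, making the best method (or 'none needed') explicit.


Best approach: the geometric series formula — each summand is the previous one scaled by 2; that constant multiplier is itself the geometric structure.
- telescoping: writing out consecutive terms as given produces no pairwise cancellation.
- the geometric series formula — applicable, and directly so.
- the binomial theorem: the terms lack the binomial-coefficient-weighted complementary-power pattern of an expansion.


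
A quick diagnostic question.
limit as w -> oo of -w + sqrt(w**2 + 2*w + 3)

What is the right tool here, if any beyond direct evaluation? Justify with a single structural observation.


Diagnosis: conjugate multiplication — divergence minus divergence hides a finite answer — expose it by pairing sqrt(w**2 + 2*w + 3) - w with its conjugate.


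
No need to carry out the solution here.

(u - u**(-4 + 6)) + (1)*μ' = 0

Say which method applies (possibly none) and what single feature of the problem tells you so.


Technique: no special technique — the slope is a function of u alone, so integrate both sides directly.


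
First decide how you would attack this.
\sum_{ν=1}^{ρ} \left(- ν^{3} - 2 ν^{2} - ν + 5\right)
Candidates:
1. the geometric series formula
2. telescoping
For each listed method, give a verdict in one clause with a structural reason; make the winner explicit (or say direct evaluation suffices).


Method: no special technique — the summand is a plain polynomial in ν (expanding first if it arrives factored); standard power-sum formulas evaluate it term by term.
- the geometric series formula — dividing successive terms gives an index-dependent quantity, not a constant.
- telescoping — computed from the summand as displayed, the partial sums build up without the pairwise collapse telescoping exploits.


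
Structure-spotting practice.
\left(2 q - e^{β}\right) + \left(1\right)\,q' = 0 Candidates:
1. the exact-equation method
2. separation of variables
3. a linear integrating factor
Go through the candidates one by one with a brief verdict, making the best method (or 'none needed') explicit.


Best approach: a linear integrating factor — arrange it as q' + 2·q = (the forcing term) and the integrating factor does the rest.
- the exact-equation method — exactness fails on the nose — the mixed partials do not match.
- separation of variables — no algebra isolates the independent variable on one side and the unknown on the other.
- a linear integrating factor — yes, a natural case for it.


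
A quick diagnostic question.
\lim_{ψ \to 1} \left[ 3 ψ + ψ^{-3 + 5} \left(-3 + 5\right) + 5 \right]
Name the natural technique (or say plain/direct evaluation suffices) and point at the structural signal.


Technique: no special technique — no denominator vanishes and nothing blows up at 1: direct substitution is the whole computation.


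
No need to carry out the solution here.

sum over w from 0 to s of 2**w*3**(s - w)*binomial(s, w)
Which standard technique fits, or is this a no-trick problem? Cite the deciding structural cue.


Diagnosis: the binomial theorem — binomial(s, w) weighting matched powers of 2 and 3 is the expanded form of (2 + 3)^s — fold it back up.


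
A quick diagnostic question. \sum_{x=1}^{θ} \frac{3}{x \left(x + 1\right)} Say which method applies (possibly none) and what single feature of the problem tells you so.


Best approach: telescoping — rewrite \frac{3}{x \left(x + 1\right)} as simple fractions and successive terms eat each other — only the edges survive.


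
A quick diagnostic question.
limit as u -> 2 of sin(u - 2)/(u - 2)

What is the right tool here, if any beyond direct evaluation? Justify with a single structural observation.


Verdict: l'Hôpital's rule (0/0) — substituting 2 gives 0 over 0; differentiate top and bottom once and re-evaluate. A first-order expansion at the point is an equally standard path; the rule packages it.


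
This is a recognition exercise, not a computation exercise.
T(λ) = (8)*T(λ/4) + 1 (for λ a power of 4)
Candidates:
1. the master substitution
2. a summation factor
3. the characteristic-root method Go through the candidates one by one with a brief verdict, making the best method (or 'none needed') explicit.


Diagnosis: the master substitution — the call at λ/4 makes this multiplicative recursion; the master-style substitution converts it to additive.
- the master substitution: yes, a natural case for it.
- a summation factor — the recursion divides its index rather than shifting it — there is no previous-term chain for a summation factor to telescope.
- the characteristic-root method: a divided-index call is not the fixed-shift linear shape that characteristic roots solve.


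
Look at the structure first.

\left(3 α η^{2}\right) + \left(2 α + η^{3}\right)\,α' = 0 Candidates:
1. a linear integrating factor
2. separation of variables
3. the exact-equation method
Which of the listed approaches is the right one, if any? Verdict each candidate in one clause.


Method: the exact-equation method — take the mixed partials of 3 α η^{2} and 2 α + η^{3}: they are equal, which certifies an exact differential.
- a linear integrating factor: the unknown enters nonlinearly (through a power, a denominator, or a transcendental function), which the linear integrating-factor recipe cannot absorb as-is — any repair would come from a preliminary substitution, not the factor.
- separation of variables — the two dependences do not factor apart.
- the exact-equation method: applicable, and directly so.


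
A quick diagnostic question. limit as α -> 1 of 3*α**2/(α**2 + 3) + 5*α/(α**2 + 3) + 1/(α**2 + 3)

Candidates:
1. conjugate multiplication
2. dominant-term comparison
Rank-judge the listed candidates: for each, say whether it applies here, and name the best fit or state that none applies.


Best approach: no special technique — no zero denominators, no indeterminate clash at 1 — substitute and read off the value.
- conjugate multiplication — there is no infinity-minus-infinity radical difference to rationalize.
- dominant-term comparison: no dominant-degree comparison decides it.


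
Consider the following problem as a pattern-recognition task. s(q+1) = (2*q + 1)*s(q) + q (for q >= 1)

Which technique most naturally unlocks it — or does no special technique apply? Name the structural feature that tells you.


Method: a summation factor — one-term recursion with variable weight 2*q + 1 is solved by product normalization, not by root-finding.


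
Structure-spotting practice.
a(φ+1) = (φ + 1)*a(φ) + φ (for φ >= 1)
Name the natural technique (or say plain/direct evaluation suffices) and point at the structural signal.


Diagnosis: a summation factor — normalize by the running product of φ + 1: the left side becomes a difference, and differences sum.


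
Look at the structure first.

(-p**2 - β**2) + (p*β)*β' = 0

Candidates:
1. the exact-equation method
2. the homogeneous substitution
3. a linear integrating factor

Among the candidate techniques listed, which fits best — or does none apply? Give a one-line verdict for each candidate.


Verdict: the homogeneous substitution — scaling p and β together leaves the slope fixed — it depends only on β/p, so substitute the ratio. Rearranged, this also fits the Bernoulli template directly; the homogeneous substitution reads the structure without the rearrangement.
- the exact-equation method: no potential function has this form as its differential, as written.
- the homogeneous substitution — yes — fits the structure here.
- a linear integrating factor — the unknown enters nonlinearly (through a power, a denominator, or a transcendental function), which the linear integrating-factor recipe cannot absorb as-is — any repair would come from a preliminary substitution, not the factor.


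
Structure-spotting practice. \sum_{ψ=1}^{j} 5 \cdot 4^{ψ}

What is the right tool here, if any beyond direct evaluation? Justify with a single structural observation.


Method: the geometric series formula — term-over-term division gives 4 every time — index-free ratio, geometric sum formula applies.


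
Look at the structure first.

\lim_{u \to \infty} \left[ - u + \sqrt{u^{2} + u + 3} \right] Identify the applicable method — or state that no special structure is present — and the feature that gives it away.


Method: conjugate multiplication — infinity minus infinity with a radical in play — multiply by the conjugate so the divergences of \sqrt{u^{2} + u + 3} and u annihilate.


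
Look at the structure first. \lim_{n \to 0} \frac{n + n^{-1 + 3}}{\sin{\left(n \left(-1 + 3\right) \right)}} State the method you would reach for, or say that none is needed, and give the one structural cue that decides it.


Verdict: l'Hôpital's rule (0/0) — the 0/0 form at 0 is the signature situation for l'Hôpital's rule. Expanding numerator and denominator to first order gives the same value — the rule automates exactly that.


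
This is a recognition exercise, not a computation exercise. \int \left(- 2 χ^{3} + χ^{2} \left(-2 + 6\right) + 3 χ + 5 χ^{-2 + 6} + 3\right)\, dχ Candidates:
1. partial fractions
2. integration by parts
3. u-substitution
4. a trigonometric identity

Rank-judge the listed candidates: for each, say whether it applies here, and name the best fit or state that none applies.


Best approach: no special technique — scan for structure and find none: constant multiples of powers of χ, integrate directly.
- partial fractions: the expression is not a ratio of polynomials that decomposes further.
- integration by parts: parts would only shuffle a directly integrable integrand.
- u-substitution: any workable substitution here is cosmetic — the integrand is already in directly integrable form.
- a trigonometric identity: there is no trigonometric structure at all — the integrand carries no sine or cosine to rewrite.


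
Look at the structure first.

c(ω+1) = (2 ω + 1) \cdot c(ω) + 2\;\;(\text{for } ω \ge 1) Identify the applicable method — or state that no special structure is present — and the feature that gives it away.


Verdict: a summation factor — first-order linear but the coefficient 2 ω + 1 moves with the index — divide by the cumulative product and telescope.


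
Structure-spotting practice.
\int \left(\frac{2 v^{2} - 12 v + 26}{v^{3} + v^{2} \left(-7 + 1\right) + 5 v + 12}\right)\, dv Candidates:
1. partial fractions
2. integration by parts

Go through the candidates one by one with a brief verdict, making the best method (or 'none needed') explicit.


Technique: partial fractions — each factor of (v^{3} + v^{2} \left(-7 + 1\right) + 5 v + 12) owns one elementary piece of the integrand — separate them and integrate piecewise.
- partial fractions — a fit — the right tool for this form.
- integration by parts: no split into a nonconstant polynomial times one of the standard kernels — exp, sine, or cosine of a linear argument, or a logarithm — applies here.


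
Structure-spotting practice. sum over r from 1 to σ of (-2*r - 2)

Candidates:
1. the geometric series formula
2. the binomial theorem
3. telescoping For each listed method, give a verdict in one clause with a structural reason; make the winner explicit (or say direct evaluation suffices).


Method: no special technique — the sum is polynomial through and through; closed forms for each power of r finish it directly.
- the geometric series formula — there is no constant term-to-term ratio.
- the binomial theorem: no binomial coefficients pair with matched powers.
- telescoping — in the displayed form, no term reappears at a neighboring index to cancel against.


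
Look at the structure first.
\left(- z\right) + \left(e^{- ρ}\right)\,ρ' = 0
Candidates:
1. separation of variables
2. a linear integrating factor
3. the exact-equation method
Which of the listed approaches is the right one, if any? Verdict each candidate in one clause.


Best approach: separation of variables — all dependence on the two variables factors apart, the defining separable shape.
- separation of variables — applicable, and directly so.
- a linear integrating factor: the unknown enters nonlinearly (through a power, a denominator, or a transcendental function), which the linear integrating-factor recipe cannot absorb as-is — any repair would come from a preliminary substitution, not the factor.
- the exact-equation method: the cross-partial test holds only vacuously — each coefficient lives in its own variable, so the exactness machinery reads no structure the split form does not already show.


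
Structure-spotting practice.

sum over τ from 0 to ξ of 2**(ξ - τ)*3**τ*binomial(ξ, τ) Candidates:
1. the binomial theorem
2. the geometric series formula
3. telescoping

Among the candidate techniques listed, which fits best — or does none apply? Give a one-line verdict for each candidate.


Technique: the binomial theorem — the summand is term τ of a binomial expansion in 3 and 2; the whole sum is a single power.
- the binomial theorem: yes, a natural case for it.
- the geometric series formula — consecutive terms are not related by a fixed multiplier.
- telescoping: the summand is not presented as a shifted difference — a telescoping rewrite may exist, but the displayed structure does not offer one.


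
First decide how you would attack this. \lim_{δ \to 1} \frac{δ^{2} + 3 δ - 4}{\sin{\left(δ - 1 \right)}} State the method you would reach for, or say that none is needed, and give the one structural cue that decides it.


Method: l'Hôpital's rule (0/0) — substituting 1 gives 0 over 0; differentiate top and bottom once and re-evaluate. A first-order expansion at the point is an equally standard path; the rule packages it.


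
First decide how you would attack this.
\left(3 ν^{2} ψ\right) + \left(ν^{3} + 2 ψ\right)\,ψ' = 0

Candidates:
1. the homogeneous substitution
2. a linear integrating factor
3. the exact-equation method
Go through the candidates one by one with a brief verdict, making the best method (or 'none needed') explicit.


Verdict: the exact-equation method — equality of cross partials is the green light — assemble the potential function term by term.
- the homogeneous substitution: the slope changes under joint rescaling, failing the degree-zero test.
- a linear integrating factor — the unknown enters nonlinearly (through a power, a denominator, or a transcendental function), which the linear integrating-factor recipe cannot absorb as-is — any repair would come from a preliminary substitution, not the factor.
- the exact-equation method — a fit — the right tool for this form.


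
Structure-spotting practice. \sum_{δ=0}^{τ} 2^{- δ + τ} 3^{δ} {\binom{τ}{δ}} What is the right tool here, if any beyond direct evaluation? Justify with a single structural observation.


Method: the binomial theorem — the summand is term δ of a binomial expansion in 3 and 2; the whole sum is a single power.


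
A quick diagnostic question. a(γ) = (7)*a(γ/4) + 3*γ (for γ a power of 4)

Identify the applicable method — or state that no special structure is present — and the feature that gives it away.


Best approach: the master substitution — a divide-and-conquer shape: argument γ/4, so change variables with γ = 4^m and solve the linear version.


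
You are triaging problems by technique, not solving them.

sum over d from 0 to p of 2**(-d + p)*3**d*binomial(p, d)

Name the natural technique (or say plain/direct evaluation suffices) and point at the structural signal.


Method: the binomial theorem — binomial coefficients against complementary powers of 3 and 2: recognize the binomial expansion and resum.


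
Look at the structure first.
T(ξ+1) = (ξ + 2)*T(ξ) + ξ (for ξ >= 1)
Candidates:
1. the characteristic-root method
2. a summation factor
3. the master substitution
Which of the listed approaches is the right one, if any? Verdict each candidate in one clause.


Verdict: a summation factor — an index-dependent multiplier ξ + 2 rules out characteristic roots; a summation factor converts it to a pure difference.
- the characteristic-root method: an index-dependent weight blocks the pure exponential ansatz.
- a summation factor: yes — fits the structure here.
- the master substitution: no fixed divisor shrinks the index between calls.


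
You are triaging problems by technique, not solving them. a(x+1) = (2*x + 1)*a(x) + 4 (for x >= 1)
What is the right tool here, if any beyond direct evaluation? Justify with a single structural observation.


Method: a summation factor — rescale the sequence by the product of the weights 2*x + 1 so far — the recurrence collapses to a plain running sum.


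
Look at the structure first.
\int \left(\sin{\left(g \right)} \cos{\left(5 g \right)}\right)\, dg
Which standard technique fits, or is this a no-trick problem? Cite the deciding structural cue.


Diagnosis: a trigonometric identity — mixed-frequency products such as \sin{\left(g \right)} \cos{\left(5 g \right)} are designed for the product-to-sum formula.


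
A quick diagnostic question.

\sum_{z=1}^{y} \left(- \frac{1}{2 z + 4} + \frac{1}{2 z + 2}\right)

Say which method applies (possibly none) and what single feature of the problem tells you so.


Method: telescoping — this sum is a zipper: each term contributes \frac{1}{2 z + 2} and removes the next index's value, which the following term puts back, closing term by term.


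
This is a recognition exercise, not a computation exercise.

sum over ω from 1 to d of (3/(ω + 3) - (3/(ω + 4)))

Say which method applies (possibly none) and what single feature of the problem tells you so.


Diagnosis: telescoping — the summand is 3/(ω + 3) minus the same expression shifted by one, so consecutive terms cancel in pairs.


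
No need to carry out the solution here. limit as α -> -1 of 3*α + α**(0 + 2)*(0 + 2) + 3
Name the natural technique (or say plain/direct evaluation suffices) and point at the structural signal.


Diagnosis: no special technique — no vanishing denominator and no indeterminate clash at the point — evaluation is immediate.


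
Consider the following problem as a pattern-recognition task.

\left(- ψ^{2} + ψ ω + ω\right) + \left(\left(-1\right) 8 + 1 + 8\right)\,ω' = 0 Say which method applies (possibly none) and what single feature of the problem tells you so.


Diagnosis: a linear integrating factor — the unknown enters only to the first power against a nonzero forcing term — the integrating-factor template applies directly.


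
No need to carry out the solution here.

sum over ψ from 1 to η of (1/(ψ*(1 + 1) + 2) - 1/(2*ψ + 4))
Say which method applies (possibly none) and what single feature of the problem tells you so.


Method: telescoping — spot the paired structure — each term adds 1/(ψ*(1 + 1) + 2) and subtracts its successor value, which the next term restores: the definition of a telescoping chain.


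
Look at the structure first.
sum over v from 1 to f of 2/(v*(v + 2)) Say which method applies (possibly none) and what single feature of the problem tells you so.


Best approach: telescoping — poles of 2/(v*(v + 2)) differ by an integer, the telltale of a telescoping partial-fraction sum.


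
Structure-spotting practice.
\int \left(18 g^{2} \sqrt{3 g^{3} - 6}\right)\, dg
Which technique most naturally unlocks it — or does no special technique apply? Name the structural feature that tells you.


Verdict: u-substitution — a chain-rule shadow: 18 g^{2} alongside a function of 3 g^{3} - 6 means u = 3 g^{3} - 6 unwinds the composition in one step.


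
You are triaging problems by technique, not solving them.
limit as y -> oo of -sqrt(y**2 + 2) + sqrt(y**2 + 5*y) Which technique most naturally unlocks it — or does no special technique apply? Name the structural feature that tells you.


Verdict: conjugate multiplication — sqrt(y**2 + 5*y) and sqrt(y**2 + 2) both blow up, but their difference is tame once the conjugate rationalizes it.


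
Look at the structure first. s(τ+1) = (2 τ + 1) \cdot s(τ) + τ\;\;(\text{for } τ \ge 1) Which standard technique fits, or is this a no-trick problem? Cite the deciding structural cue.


Diagnosis: a summation factor — an index-dependent multiplier 2 τ + 1 rules out characteristic roots; a summation factor converts it to a pure difference.


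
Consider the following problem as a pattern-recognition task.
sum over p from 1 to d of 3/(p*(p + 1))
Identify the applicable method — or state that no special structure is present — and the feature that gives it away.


Verdict: telescoping — integer-spaced poles in 3/(p*(p + 1)) are the telescoping signature in disguise.


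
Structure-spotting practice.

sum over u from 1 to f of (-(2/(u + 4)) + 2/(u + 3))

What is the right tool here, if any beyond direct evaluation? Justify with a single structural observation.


Method: telescoping — difference-of-shifts structure (each term adds 2/(u + 3), then subtracts its one-index-advanced value, which the following term adds back) leaves only the first and last pieces standing.


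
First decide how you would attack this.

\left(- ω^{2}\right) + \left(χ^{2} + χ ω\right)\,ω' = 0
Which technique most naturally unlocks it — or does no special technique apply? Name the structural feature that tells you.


Technique: the homogeneous substitution — the slope's numerator and denominator have matching total degree, so it depends only on ω/χ and the ratio substitution collapses it. A Bernoulli-style rewrite — possibly after exchanging which variable is treated as dependent — would work as well; the homogeneous substitution is the more immediate reading here.


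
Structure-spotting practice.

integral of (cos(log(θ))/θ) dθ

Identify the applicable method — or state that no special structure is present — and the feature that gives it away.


Diagnosis: u-substitution — collected, the integrand has one factor that is, up to a constant, the derivative of an inner expression the rest depends on — substitute for that inner expression.


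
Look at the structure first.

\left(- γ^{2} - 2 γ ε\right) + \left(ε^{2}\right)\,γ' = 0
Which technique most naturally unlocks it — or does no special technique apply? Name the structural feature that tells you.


Technique: the homogeneous substitution — scaling ε and γ together leaves the slope fixed — it depends only on γ/ε, so substitute the ratio. A Bernoulli rewrite works here as the equation stands — the homogeneous substitution is the more immediate reading.


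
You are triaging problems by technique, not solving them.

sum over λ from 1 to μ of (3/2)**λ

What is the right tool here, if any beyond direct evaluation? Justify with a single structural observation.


Best approach: the geometric series formula — term-over-term division gives 3/2 every time — index-free ratio, geometric sum formula applies.


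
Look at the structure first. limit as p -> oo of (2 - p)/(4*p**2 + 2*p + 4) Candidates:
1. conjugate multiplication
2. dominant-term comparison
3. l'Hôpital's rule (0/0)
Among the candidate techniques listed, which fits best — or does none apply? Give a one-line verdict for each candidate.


Diagnosis: dominant-term comparison — as p grows, only the highest-degree terms matter — compare leading terms and read the limit off.
- conjugate multiplication: the conjugate move applies to radical differences, which this is not.
- dominant-term comparison: yes — fits the structure here.
- l'Hôpital's rule (0/0) — no 0/0 form appears: written as one quotient, top and bottom both grow without bound, and the ratio is decided by their leading terms.


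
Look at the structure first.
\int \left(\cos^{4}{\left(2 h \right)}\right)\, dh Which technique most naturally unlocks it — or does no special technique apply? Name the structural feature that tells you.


Verdict: a trigonometric identity — an even power like \cos^{4}{\left(2 h \right)} flattens under the half-angle identity into first-degree cosines you can integrate directly.


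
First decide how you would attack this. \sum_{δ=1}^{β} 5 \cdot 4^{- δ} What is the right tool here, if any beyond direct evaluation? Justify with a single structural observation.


Best approach: the geometric series formula — consecutive terms stand in a fixed index-free ratio — the geometric sum formula closes it.


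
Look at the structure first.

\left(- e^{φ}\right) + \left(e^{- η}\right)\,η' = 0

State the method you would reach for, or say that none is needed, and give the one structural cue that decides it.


Verdict: separation of variables — all dependence on the two variables factors apart, the defining separable shape. The equation is exact as it stands too — a potential function exists — though separation reads the split structure directly.


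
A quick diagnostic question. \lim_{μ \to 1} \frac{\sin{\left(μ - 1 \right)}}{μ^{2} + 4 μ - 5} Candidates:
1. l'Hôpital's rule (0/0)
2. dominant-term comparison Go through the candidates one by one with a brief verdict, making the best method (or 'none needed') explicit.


Verdict: l'Hôpital's rule (0/0) — the 0/0 form at 1 is the signature situation for l'Hôpital's rule. A local series expansion at the point resolves it as well; the rule is the packaged version of that step.
- l'Hôpital's rule (0/0) — applies; the problem has the shape this method handles.
- dominant-term comparison — this is not a rational comparison of growth rates at infinity.


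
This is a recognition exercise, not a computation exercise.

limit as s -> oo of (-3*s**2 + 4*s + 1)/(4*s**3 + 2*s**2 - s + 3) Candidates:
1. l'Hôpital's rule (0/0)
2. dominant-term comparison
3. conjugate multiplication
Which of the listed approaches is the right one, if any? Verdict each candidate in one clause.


Verdict: dominant-term comparison — growth-rate triage: the leading powers of s decide the limit, everything else is noise.
- l'Hôpital's rule (0/0) — as a single quotient the expression runs to ∞/∞ at the limit point — an at-infinity form of the rule would apply, though the leading-growth comparison is the direct reading.
- dominant-term comparison — yes, a natural case for it.
- conjugate multiplication: the conjugate move applies to radical differences, which this is not.


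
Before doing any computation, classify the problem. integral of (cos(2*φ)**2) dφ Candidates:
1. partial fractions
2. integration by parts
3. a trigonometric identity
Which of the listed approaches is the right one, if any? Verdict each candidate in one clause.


Method: a trigonometric identity — cos(2*φ)**2 is the textbook power-reduction case — identities first, antiderivatives second.
- partial fractions: the expression is not a ratio of polynomials that decomposes further.
- integration by parts — not the natural route: no polynomial-kernel product appears — a recursive parts reduction of the trigonometric product exists, but the identity rewrite is direct.
- a trigonometric identity: applicable, and directly so.


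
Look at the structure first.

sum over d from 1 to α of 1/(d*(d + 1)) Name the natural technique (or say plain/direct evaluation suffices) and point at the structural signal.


Diagnosis: telescoping — the summand 1/(d*(d + 1)) decomposes into fractions whose poles differ by an integer shift — the series collapses.


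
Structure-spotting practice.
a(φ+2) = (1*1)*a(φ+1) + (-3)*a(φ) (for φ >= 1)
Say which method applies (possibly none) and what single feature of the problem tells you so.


Technique: the characteristic-root method — the recurrence is linear and homogeneous with constant coefficients, so the ansatz r^φ turns it into a polynomial equation for r.


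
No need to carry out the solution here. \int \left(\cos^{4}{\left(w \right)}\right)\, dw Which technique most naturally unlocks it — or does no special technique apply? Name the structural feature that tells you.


Best approach: a trigonometric identity — \cos^{4}{\left(w \right)} carries an even exponent — trade it for double-angle cosines before integrating.


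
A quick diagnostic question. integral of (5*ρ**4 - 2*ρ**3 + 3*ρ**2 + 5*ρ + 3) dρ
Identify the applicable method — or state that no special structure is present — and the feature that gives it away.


Diagnosis: no special technique — every term is a constant multiple of a power of ρ; term-wise power-rule integration needs no preliminary transformation.


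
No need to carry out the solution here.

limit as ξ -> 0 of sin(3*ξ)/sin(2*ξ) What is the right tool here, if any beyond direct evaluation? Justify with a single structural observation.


Verdict: l'Hôpital's rule (0/0) — both numerator and denominator vanish at 0: the genuine 0/0 indeterminate that l'Hôpital exists for. A local series expansion at the point resolves it as well; the rule is the packaged version of that step.


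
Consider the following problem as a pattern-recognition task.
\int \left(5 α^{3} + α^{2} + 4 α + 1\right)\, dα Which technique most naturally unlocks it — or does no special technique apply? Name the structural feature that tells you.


Technique: no special technique — every term is a constant multiple of a power of α; term-wise power-rule integration needs no preliminary transformation.


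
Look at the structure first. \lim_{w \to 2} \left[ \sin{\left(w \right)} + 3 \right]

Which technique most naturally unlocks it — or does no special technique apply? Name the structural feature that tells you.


Best approach: no special technique — the function is continuous at 2; evaluation is itself the limit, no machinery required.


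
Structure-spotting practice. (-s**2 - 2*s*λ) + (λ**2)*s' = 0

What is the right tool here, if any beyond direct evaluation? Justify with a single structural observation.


Method: the homogeneous substitution — the slope's numerator and denominator share total degree; set v = s/λ and the equation drops to separable form. A Bernoulli rewrite works here as the equation stands — the homogeneous substitution is the more immediate reading.


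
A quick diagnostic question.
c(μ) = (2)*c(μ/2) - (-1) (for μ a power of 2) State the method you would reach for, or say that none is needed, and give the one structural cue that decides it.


Technique: the master substitution — the argument contracts 2-fold per step: reindex μ exponentially and solve the linear recurrence in the new index.


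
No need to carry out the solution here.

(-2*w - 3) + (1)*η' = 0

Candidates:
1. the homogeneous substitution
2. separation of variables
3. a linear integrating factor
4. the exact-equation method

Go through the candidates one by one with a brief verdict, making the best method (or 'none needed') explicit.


Best approach: no special technique — with η absent the equation is not coupled at all: direct integration in w.
- the homogeneous substitution: the ratio substitution does not collapse this equation.
- separation of variables: any separation here is vacuous (nothing depends on the unknown); direct integration is the honest label.
- a linear integrating factor: the linear template holds only trivially here (the unknown is absent, so the coefficient is zero) — the method is not the natural label.
- the exact-equation method — the unknown never enters the equation — exactness holds emptily, with nothing for the method to add.


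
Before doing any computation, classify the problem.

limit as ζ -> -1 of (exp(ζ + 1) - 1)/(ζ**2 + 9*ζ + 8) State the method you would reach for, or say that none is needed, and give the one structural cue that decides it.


Diagnosis: l'Hôpital's rule (0/0) — plug in -1: top and bottom both hit zero, so differentiate each and retry. One could equally expand both pieces locally and compare leading terms; the rule does that in one stroke.


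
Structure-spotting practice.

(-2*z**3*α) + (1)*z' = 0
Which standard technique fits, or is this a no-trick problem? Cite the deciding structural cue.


Method: separation of variables — one side of the product carries the independent variable, the other the unknown — the textbook separation shape.


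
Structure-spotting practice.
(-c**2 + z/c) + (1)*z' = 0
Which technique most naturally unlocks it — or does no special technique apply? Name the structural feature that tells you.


Diagnosis: a linear integrating factor — linear in the unknown with genuine forcing: multiply through by the exponential of the integrated coefficient and the left side closes into one derivative.


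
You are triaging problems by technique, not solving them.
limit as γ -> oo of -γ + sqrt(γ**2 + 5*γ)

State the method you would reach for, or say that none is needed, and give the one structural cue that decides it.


Technique: conjugate multiplication — divergence minus divergence hides a finite answer — expose it by pairing sqrt(γ**2 + 5*γ) - γ with its conjugate.


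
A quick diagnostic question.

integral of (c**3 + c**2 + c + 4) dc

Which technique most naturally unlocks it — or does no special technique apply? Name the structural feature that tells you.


Best approach: no special technique — the integrand is a sum of constant multiples of powers of c — integrate term by term.


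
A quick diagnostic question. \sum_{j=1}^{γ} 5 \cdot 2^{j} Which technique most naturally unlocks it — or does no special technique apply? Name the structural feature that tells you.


Technique: the geometric series formula — consecutive terms stand in a fixed index-free ratio — the geometric sum formula closes it.


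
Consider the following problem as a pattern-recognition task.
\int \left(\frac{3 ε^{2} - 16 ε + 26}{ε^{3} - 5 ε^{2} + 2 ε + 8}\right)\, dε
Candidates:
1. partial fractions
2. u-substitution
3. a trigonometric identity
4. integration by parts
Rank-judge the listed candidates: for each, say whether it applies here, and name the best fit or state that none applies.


Technique: partial fractions — the bottom, ε^{3} - 5 ε^{2} + 2 ε + 8, comes apart into simple factors, and a proper rational function over split factors decomposes.
- partial fractions: a fit — the right tool for this form.
- u-substitution: no subexpression of the integrand serves as a whole-integral substitution inner — individual terms may offer their own, but none carries its derivative as a factor of the full integrand; a working change of variable would have to be constructed from outside the expression.
- a trigonometric identity — with no trigonometric functions present, identity rewriting has no target.
- integration by parts: no split into a nonconstant polynomial times one of the standard kernels — exp, sine, or cosine of a linear argument, or a logarithm — applies here.


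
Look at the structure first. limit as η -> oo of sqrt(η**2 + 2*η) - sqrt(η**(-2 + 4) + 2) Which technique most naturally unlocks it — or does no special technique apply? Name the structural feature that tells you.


Method: conjugate multiplication — the difference sqrt(η**2 + 2*η) - sqrt(η**(-2 + 4) + 2) is an ∞ − ∞ stalemate; its conjugate partner breaks the tie.


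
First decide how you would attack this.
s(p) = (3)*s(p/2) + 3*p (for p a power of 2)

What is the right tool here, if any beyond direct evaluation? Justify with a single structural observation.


Technique: the master substitution — recursion at p/2 is multiplicative in the index; logarithmic reindexing via p = 2^m linearizes it.


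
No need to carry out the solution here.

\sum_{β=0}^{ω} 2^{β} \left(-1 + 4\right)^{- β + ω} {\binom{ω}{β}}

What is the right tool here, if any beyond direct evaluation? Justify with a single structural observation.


Technique: the binomial theorem — terms weighting {\binom{ω}{β}} against matched powers of 2 and (-1 + 4) reassemble into (2 + (-1 + 4))^ω by the binomial theorem.


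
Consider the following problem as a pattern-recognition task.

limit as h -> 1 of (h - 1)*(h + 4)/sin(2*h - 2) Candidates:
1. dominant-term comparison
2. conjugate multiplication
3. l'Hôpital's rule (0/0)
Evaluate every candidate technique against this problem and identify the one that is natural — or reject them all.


Method: l'Hôpital's rule (0/0) — both numerator and denominator vanish at 1: the genuine 0/0 indeterminate that l'Hôpital exists for. One could equally expand both pieces locally and compare leading terms; the rule does that in one stroke.
- dominant-term comparison — no dominant-degree comparison decides it.
- conjugate multiplication: multiplying by a conjugate would not remove any indeterminacy here.
- l'Hôpital's rule (0/0) — a fit — the right tool for this form.
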